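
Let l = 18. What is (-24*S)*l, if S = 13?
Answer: -5616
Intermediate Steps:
(-24*S)*l = -24*13*18 = -312*18 = -5616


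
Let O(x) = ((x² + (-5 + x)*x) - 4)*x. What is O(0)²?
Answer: 0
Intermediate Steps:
O(x) = x*(-4 + x² + x*(-5 + x)) (O(x) = ((x² + x*(-5 + x)) - 4)*x = (-4 + x² + x*(-5 + x))*x = x*(-4 + x² + x*(-5 + x)))
O(0)² = (0*(-4 - 5*0 + 2*0²))² = (0*(-4 + 0 + 2*0))² = (0*(-4 + 0 + 0))² = (0*(-4))² = 0² = 0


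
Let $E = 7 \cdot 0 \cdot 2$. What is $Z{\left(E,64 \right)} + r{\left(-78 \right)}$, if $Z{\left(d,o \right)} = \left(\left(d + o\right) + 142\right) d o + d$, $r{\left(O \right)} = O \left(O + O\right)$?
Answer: $12168$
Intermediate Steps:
$r{\left(O \right)} = 2 O^{2}$ ($r{\left(O \right)} = O 2 O = 2 O^{2}$)
$E = 0$ ($E = 0 \cdot 2 = 0$)
$Z{\left(d,o \right)} = d + d o \left(142 + d + o\right)$ ($Z{\left(d,o \right)} = \left(142 + d + o\right) d o + d = d \left(142 + d + o\right) o + d = d o \left(142 + d + o\right) + d = d + d o \left(142 + d + o\right)$)
$Z{\left(E,64 \right)} + r{\left(-78 \right)} = 0 \left(1 + 64^{2} + 142 \cdot 64 + 0 \cdot 64\right) + 2 \left(-78\right)^{2} = 0 \left(1 + 4096 + 9088 + 0\right) + 2 \cdot 6084 = 0 \cdot 13185 + 12168 = 0 + 12168 = 12168$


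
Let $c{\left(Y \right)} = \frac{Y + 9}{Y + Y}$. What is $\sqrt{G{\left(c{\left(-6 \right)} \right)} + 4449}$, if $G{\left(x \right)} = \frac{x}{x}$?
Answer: $5 \sqrt{178} \approx 66.708$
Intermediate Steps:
$c{\left(Y \right)} = \frac{9 + Y}{2 Y}$
$G{\left(x \right)} = 1$
$\sqrt{G{\left(c{\left(-6 \right)} \right)} + 4449} = \sqrt{1 + 4449} = \sqrt{4450} = 5 \sqrt{178}$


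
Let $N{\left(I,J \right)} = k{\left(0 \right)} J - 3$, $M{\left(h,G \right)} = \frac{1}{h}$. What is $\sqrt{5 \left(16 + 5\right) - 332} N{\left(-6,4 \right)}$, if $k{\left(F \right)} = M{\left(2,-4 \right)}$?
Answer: $- i \sqrt{227} \approx - 15.067 i$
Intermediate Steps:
$k{\left(F \right)} = \frac{1}{2}$
$N{\left(I,J \right)} = -3 + \frac{J}{2}$ ($N{\left(I,J \right)} = \frac{J}{2} - 3 = -3 + \frac{J}{2}$)
$\sqrt{5 \left(16 + 5\right) - 332} N{\left(-6,4 \right)} = \sqrt{5 \left(16 + 5\right) - 332} \left(-3 + \frac{1}{2} \cdot 4\right) = \sqrt{5 \cdot 21 - 332} \left(-3 + 2\right) = \sqrt{105 - 332} \left(-1\right) = \sqrt{-227} \left(-1\right) = i \sqrt{227} \left(-1\right) = - i \sqrt{227}$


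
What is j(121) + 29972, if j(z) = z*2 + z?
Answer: 30335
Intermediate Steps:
j(z) = 3*z (j(z) = 2*z + z = 3*z)
j(121) + 29972 = 3*121 + 29972 = 363 + 29972 = 30335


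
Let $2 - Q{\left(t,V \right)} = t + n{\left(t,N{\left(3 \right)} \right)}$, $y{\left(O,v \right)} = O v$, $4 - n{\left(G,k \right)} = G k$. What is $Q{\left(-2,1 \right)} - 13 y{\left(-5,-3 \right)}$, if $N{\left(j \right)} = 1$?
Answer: $-197$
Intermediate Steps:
$n{\left(G,k \right)} = 4 - G k$
$Q{\left(t,V \right)} = -2$ ($Q{\left(t,V \right)} = 2 - \left(t - \left(-4 + t 1\right)\right) = 2 - \left(t - \left(-4 + t\right)\right) = 2 - 4 = -2$)
$Q{\left(-2,1 \right)} - 13 y{\left(-5,-3 \right)} = -2 - 13 \left(\left(-5\right) \left(-3\right)\right) = -2 - 195 = -197$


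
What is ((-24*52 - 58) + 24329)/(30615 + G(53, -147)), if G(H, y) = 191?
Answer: 23023/30806 ≈ 0.74735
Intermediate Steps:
((-24*52 - 58) + 24329)/(30615 + G(53, -147)) = ((-24*52 - 58) + 24329)/(30615 + 191) = ((-1248 - 58) + 24329)/30806 = (-1306 + 24329)*(1/30806) = 23023*(1/30806) = 23023/30806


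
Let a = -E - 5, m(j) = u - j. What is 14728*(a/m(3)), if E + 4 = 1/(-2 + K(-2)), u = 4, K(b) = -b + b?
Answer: -7364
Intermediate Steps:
K(b) = 0
E = -9/2 (E = -4 + 1/(-2 + 0) = -4 + 1/(-2) = -4 - ½ = -9/2 ≈ -4.5000)
m(j) = 4 - j
a = -½ (a = -1*(-9/2) - 5 = 9/2 - 5 = -½ ≈ -0.50000)
14728*(a/m(3)) = 14728*(-1/(2*(4 - 1*3))) = 14728*(-1/(2*(4 - 3))) = 14728*(-½/1) = 14728*(-½*1) = 14728*(-½) = -7364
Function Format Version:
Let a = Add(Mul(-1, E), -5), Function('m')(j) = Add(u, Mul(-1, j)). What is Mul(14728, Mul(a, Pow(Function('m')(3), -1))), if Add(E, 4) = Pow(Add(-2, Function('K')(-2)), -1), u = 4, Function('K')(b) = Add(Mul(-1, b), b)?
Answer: -7364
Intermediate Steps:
Function('K')(b) = 0
E = Rational(-9, 2) (E = Add(-4, Pow(Add(-2, 0), -1)) = Add(-4, Pow(-2, -1)) = Add(-4, Rational(-1, 2)) = Rational(-9, 2) ≈ -4.5000)
Function('m')(j) = Add(4, Mul(-1, j))
a = Rational(-1, 2) (a = Add(Mul(-1, Rational(-9, 2)), -5) = Add(Rational(9, 2), -5) = Rational(-1, 2) ≈ -0.50000)
Mul(14728, Mul(a, Pow(Function('m')(3), -1))) = Mul(14728, Mul(Rational(-1, 2), Pow(Add(4, Mul(-1, 3)), -1))) = Mul(14728, Mul(Rational(-1, 2), Pow(Add(4, -3), -1))) = Mul(14728, Mul(Rational(-1, 2), Pow(1, -1))) = Mul(14728, Mul(Rational(-1, 2), 1)) = Mul(14728, Rational(-1, 2)) = -7364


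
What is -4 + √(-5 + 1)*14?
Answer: -4 + 28*I ≈ -4.0 + 28.0*I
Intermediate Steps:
-4 + √(-5 + 1)*14 = -4 + √(-4)*14 = -4 + (2*I)*14 = -4 + 28*I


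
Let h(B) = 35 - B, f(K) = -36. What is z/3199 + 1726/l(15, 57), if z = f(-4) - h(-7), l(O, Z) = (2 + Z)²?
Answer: 5249956/11135719 ≈ 0.47145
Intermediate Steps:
z = -78 (z = -36 - (35 - 1*(-7)) = -36 - (35 + 7) = -36 - 1*42 = -36 - 42 = -78)
z/3199 + 1726/l(15, 57) = -78/3199 + 1726/((2 + 57)²) = -78*1/3199 + 1726/(59²) = -78/3199 + 1726/3481 = 5249956/11135719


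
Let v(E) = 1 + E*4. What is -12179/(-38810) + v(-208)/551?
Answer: -25540481/21384310 ≈ -1.1944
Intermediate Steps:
v(E) = 1 + 4*E
-12179/(-38810) + v(-208)/551 = -12179/(-38810) + (1 + 4*(-208))/551 = -12179*(-1/38810) + (1 - 832)*(1/551) = 12179/38810 - 831*1/551 = 12179/38810 - 831/551 = -25540481/21384310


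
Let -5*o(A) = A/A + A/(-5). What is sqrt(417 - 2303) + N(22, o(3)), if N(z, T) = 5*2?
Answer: 10 + I*sqrt(1886) ≈ 10.0 + 43.428*I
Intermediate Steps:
o(A) = -1/5 + A/25 (o(A) = -(A/A + A/(-5))/5 = -(1 + A*(-1/5))/5 = -(1 - A/5)/5 = -1/5 + A/25)
N(z, T) = 10
sqrt(417 - 2303) + N(22, o(3)) = sqrt(417 - 2303) + 10 = sqrt(-1886) + 10 = I*sqrt(1886) + 10 = 10 + I*sqrt(1886)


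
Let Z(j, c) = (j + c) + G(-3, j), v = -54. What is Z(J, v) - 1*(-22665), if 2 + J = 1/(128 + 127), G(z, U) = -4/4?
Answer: 5765041/255 ≈ 22608.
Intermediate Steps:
G(z, U) = -1 (G(z, U) = -4*¼ = -1)
J = -509/255 (J = -2 + 1/(128 + 127) = -2 + 1/255 = -509/255 ≈ -1.9961)
Z(j, c) = -1 + c + j (Z(j, c) = (j + c) - 1 = (c + j) - 1 = -1 + c + j)
Z(J, v) - 1*(-22665) = (-1 - 54 - 509/255) - 1*(-22665) = -14534/255 + 22665 = 5765041/255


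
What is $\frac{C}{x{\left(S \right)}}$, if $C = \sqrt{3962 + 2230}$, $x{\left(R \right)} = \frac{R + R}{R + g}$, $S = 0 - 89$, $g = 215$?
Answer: $- \frac{756 \sqrt{43}}{89} \approx -55.701$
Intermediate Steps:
$S = -89$
$x{\left(R \right)} = \frac{2 R}{215 + R}$ ($x{\left(R \right)} = \frac{R + R}{R + 215} = \frac{2 R}{215 + R}$)
$C = 12 \sqrt{43}$ ($C = \sqrt{6192} = 12 \sqrt{43} \approx 78.689$)
$\frac{C}{x{\left(S \right)}} = \frac{12 \sqrt{43}}{2 \left(-89\right) \frac{1}{215 - 89}} = \frac{12 \sqrt{43}}{2 \left(-89\right) \frac{1}{126}} = \frac{12 \sqrt{43}}{- \frac{89}{63}} = 12 \sqrt{43} \left(- \frac{63}{89}\right) = - \frac{756 \sqrt{43}}{89}$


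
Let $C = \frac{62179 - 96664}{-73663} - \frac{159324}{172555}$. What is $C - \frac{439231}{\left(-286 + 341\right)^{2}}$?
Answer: $- \frac{58952962788872}{404742419675} \approx -145.66$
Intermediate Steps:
$C = - \frac{304511823}{668995735}$ ($C = \left(62179 - 96664\right) \left(- \frac{1}{73663}\right) - \frac{159324}{172555} = \left(-34485\right) \left(- \frac{1}{73663}\right) - \frac{159324}{172555} = \frac{1815}{3877} - \frac{159324}{172555} = - \frac{304511823}{668995735} \approx -0.45518$)
$C - \frac{439231}{\left(-286 + 341\right)^{2}} = - \frac{304511823}{668995735} - \frac{439231}{\left(-286 + 341\right)^{2}} = - \frac{304511823}{668995735} - \frac{439231}{55^{2}} = - \frac{304511823}{668995735} - \frac{439231}{3025} = - \frac{58952962788872}{404742419675}$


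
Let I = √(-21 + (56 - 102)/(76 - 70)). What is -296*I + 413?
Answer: 413 - 296*I*√258/3 ≈ 413.0 - 1584.8*I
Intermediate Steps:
I = I*√258/3 (I = √(-21 - 46/6) = √(-21 - 46*⅙) = √(-21 - 23/3) = √(-86/3) = I*√258/3 ≈ 5.3541*I)
-296*I + 413 = -296*I*√258/3 + 413 = 413 - 296*I*√258/3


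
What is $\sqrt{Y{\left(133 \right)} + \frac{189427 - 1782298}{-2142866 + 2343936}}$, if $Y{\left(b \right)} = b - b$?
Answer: $\frac{i \sqrt{320278571970}}{201070} \approx 2.8146 i$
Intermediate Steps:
$Y{\left(b \right)} = 0$
$\sqrt{Y{\left(133 \right)} + \frac{189427 - 1782298}{-2142866 + 2343936}} = \sqrt{0 + \frac{189427 - 1782298}{-2142866 + 2343936}} = \sqrt{0 - \frac{1592871}{201070}} = \sqrt{- \frac{1592871}{201070}} = \frac{i \sqrt{320278571970}}{201070}$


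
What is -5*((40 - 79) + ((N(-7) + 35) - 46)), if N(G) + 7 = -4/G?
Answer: 1975/7 ≈ 282.14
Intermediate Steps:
N(G) = -7 - 4/G
-5*((40 - 79) + ((N(-7) + 35) - 46)) = -5*((40 - 79) + (((-7 - 4/(-7)) + 35) - 46)) = -5*(-39 + (((-7 - 4*(-⅐)) + 35) - 46)) = -5*(-39 + (((-7 + 4/7) + 35) - 46)) = -5*(-39 + ((-45/7 + 35) - 46)) = -5*(-39 + (200/7 - 46)) = -5*(-39 - 122/7) = -5*(-395/7) = 1975/7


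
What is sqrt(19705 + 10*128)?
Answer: sqrt(20985) ≈ 144.86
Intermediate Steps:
sqrt(19705 + 10*128) = sqrt(19705 + 1280) = sqrt(20985)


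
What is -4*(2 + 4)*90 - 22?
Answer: -2182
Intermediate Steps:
-4*(2 + 4)*90 - 22 = -4*6*90 - 22 = -24*90 - 22 = -2160 - 22 = -2182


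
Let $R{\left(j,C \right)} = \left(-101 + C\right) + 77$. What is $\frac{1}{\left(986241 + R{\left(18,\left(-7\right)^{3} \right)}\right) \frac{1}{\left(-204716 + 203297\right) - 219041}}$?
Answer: $- \frac{110230}{492937} \approx -0.22362$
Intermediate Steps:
$R{\left(j,C \right)} = -24 + C$
$\frac{1}{\left(986241 + R{\left(18,\left(-7\right)^{3} \right)}\right) \frac{1}{\left(-204716 + 203297\right) - 219041}} = \frac{1}{\left(986241 + \left(-24 + \left(-7\right)^{3}\right)\right) \frac{1}{\left(-204716 + 203297\right) - 219041}} = \frac{1}{\left(986241 - 367\right) \frac{1}{-1419 - 219041}} = \frac{1}{\left(986241 - 367\right) \frac{1}{-220460}} = \frac{1}{985874 \left(- \frac{1}{220460}\right)} = \frac{1}{985874} \left(-220460\right) = - \frac{110230}{492937}$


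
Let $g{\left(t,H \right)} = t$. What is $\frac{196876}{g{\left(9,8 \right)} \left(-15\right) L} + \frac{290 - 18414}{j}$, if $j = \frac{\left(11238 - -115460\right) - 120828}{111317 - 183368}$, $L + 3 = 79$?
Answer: $\frac{334922229553}{1505655} \approx 2.2244 \cdot 10^{5}$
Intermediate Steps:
$L = 76$ ($L = -3 + 79 = 76$)
$j = - \frac{5870}{72051}$ ($j = \frac{\left(11238 + 115460\right) - 120828}{-72051} = \left(126698 - 120828\right) \left(- \frac{1}{72051}\right) = 5870 \left(- \frac{1}{72051}\right) = - \frac{5870}{72051} \approx -0.08147$)
$\frac{196876}{g{\left(9,8 \right)} \left(-15\right) L} + \frac{290 - 18414}{j} = \frac{196876}{9 \left(-15\right) 76} + \frac{290 - 18414}{- \frac{5870}{72051}} = \frac{196876}{\left(-135\right) 76} + \left(290 - 18414\right) \left(- \frac{72051}{5870}\right) = \frac{196876}{-10260} - - \frac{652926162}{2935} = 196876 \left(- \frac{1}{10260}\right) + \frac{652926162}{2935} = - \frac{49219}{2565} + \frac{652926162}{2935} = \frac{334922229553}{1505655}$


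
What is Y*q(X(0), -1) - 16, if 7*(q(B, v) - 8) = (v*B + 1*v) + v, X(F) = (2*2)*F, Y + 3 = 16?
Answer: 590/7 ≈ 84.286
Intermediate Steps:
Y = 13 (Y = -3 + 16 = 13)
X(F) = 4*F
q(B, v) = 8 + 2*v/7 + B*v/7 (q(B, v) = 8 + ((v*B + 1*v) + v)/7 = 8 + ((B*v + v) + v)/7 = 8 + ((v + B*v) + v)/7 = 8 + (2*v + B*v)/7 = 8 + (2*v/7 + B*v/7) = 8 + 2*v/7 + B*v/7)
Y*q(X(0), -1) - 16 = 13*(8 + (2/7)*(-1) + (⅐)*(4*0)*(-1)) - 16 = 13*(8 - 2/7 + (⅐)*0*(-1)) - 16 = 13*(8 - 2/7 + 0) - 16 = 13*(54/7) - 16 = 702/7 - 16 = 590/7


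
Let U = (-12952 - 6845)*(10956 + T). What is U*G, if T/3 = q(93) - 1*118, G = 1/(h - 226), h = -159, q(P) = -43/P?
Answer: 6505670343/11935 ≈ 5.4509e+5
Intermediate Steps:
G = -1/385 (G = 1/(-159 - 226) = 1/(-385) = -1/385 ≈ -0.0025974)
T = -11017/31 (T = 3*(-43/93 - 1*118) = 3*(-43*1/93 - 118) = 3*(-43/93 - 118) = 3*(-11017/93) = -11017/31 ≈ -355.39)
U = -6505670343/31 (U = (-12952 - 6845)*(10956 - 11017/31) = -19797*328619/31 = -6505670343/31 ≈ -2.0986e+8)
U*G = -6505670343/31*(-1/385) = 6505670343/11935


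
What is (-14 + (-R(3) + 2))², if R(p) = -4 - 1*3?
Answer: 25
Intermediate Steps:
R(p) = -7 (R(p) = -4 - 3 = -7)
(-14 + (-R(3) + 2))² = (-14 + (-1*(-7) + 2))² = (-14 + (7 + 2))² = (-14 + 9)² = (-5)² = 25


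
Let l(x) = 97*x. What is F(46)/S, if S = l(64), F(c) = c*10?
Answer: 115/1552 ≈ 0.074098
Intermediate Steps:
F(c) = 10*c
S = 6208 (S = 97*64 = 6208)
F(46)/S = (10*46)/6208 = 460*(1/6208) = 115/1552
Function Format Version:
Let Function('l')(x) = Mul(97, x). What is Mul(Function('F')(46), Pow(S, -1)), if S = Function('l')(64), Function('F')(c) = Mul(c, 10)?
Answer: Rational(115, 1552) ≈ 0.074098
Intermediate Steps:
Function('F')(c) = Mul(10, c)
S = 6208 (S = Mul(97, 64) = 6208)
Mul(Function('F')(46), Pow(S, -1)) = Mul(Mul(10, 46), Pow(6208, -1)) = Mul(460, Rational(1, 6208)) = Rational(115, 1552)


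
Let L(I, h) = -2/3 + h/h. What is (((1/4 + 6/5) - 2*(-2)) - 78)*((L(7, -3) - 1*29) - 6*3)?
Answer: 10157/3 ≈ 3385.7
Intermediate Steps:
L(I, h) = 1/3 (L(I, h) = -2*1/3 + 1 = -2/3 + 1 = 1/3)
(((1/4 + 6/5) - 2*(-2)) - 78)*((L(7, -3) - 1*29) - 6*3) = (((1/4 + 6/5) - 2*(-2)) - 78)*((1/3 - 1*29) - 6*3) = (((1*(1/4) + 6*(1/5)) + 4) - 78)*((1/3 - 29) - 1*18) = (((1/4 + 6/5) + 4) - 78)*(-86/3 - 18) = ((29/20 + 4) - 78)*(-140/3) = (109/20 - 78)*(-140/3) = -1451/20*(-140/3) = 10157/3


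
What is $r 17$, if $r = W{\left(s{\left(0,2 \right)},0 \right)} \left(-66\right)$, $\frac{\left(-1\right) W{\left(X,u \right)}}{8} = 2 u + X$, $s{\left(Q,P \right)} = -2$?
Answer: $-17952$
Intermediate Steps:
$W{\left(X,u \right)} = - 16 u - 8 X$ ($W{\left(X,u \right)} = - 8 \left(2 u + X\right) = - 8 \left(X + 2 u\right) = - 16 u - 8 X$)
$r = -1056$ ($r = \left(\left(-16\right) 0 - -16\right) \left(-66\right) = \left(0 + 16\right) \left(-66\right) = 16 \left(-66\right) = -1056$)
$r 17 = \left(-1056\right) 17 = -17952$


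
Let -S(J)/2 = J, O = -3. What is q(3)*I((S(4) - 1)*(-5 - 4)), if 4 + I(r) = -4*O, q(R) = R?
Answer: 24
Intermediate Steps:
S(J) = -2*J
I(r) = 8 (I(r) = -4 - 4*(-3) = -4 + 12 = 8)
q(3)*I((S(4) - 1)*(-5 - 4)) = 3*8 = 24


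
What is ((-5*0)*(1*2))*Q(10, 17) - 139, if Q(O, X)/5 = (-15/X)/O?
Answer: -139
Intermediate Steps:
Q(O, X) = -75/(O*X) (Q(O, X) = 5*((-15/X)/O) = 5*(-15/(O*X)) = -75/(O*X))
((-5*0)*(1*2))*Q(10, 17) - 139 = ((-5*0)*(1*2))*(-75/(10*17)) - 139 = (0*2)*(-75*⅒*1/17) - 139 = 0*(-15/34) - 139 = 0 - 139 = -139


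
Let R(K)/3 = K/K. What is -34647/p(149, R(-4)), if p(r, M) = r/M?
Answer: -103941/149 ≈ -697.59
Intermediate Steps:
R(K) = 3 (R(K) = 3*(K/K) = 3*1 = 3)
-34647/p(149, R(-4)) = -34647/(149/3) = -34647/(149*(⅓)) = -34647/149/3 = -34647*3/149 = -103941/149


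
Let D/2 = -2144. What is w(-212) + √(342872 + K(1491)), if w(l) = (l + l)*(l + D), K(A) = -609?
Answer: 1908000 + 23*√647 ≈ 1.9086e+6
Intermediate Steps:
D = -4288 (D = 2*(-2144) = -4288)
w(l) = 2*l*(-4288 + l) (w(l) = (l + l)*(l - 4288) = (2*l)*(-4288 + l) = 2*l*(-4288 + l))
w(-212) + √(342872 + K(1491)) = 2*(-212)*(-4288 - 212) + √(342872 - 609) = 2*(-212)*(-4500) + √342263 = 1908000 + 23*√647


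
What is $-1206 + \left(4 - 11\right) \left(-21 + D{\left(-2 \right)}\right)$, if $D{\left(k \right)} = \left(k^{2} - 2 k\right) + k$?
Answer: $-1101$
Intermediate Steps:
$D{\left(k \right)} = k^{2} - k$
$-1206 + \left(4 - 11\right) \left(-21 + D{\left(-2 \right)}\right) = -1206 + \left(4 - 11\right) \left(-21 - 2 \left(-1 - 2\right)\right) = -1206 - 7 \left(-21 - -6\right) = -1206 - 7 \left(-21 + 6\right) = -1206 - -105 = -1206 + 105 = -1101$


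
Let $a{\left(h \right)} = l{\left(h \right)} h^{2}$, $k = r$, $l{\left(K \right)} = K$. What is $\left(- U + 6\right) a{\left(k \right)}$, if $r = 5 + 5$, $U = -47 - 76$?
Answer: $129000$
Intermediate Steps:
$U = -123$ ($U = -47 - 76 = -123$)
$r = 10$
$k = 10$
$a{\left(h \right)} = h^{3}$ ($a{\left(h \right)} = h h^{2} = h^{3}$)
$\left(- U + 6\right) a{\left(k \right)} = \left(\left(-1\right) \left(-123\right) + 6\right) 10^{3} = \left(123 + 6\right) 1000 = 129 \cdot 1000 = 129000$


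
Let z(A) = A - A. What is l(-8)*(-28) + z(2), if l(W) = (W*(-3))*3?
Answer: -2016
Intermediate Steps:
z(A) = 0
l(W) = -9*W (l(W) = -3*W*3 = -9*W)
l(-8)*(-28) + z(2) = -9*(-8)*(-28) + 0 = 72*(-28) + 0 = -2016 + 0 = -2016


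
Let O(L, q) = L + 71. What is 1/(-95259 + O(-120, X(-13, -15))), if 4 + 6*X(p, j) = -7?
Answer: -1/95308 ≈ -1.0492e-5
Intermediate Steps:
X(p, j) = -11/6 (X(p, j) = -⅔ + (⅙)*(-7) = -⅔ - 7/6 = -11/6)
O(L, q) = 71 + L
1/(-95259 + O(-120, X(-13, -15))) = 1/(-95259 + (71 - 120)) = 1/(-95259 - 49) = 1/(-95308) = -1/95308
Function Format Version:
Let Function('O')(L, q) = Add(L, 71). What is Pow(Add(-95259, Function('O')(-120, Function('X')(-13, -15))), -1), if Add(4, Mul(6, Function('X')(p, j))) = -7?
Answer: Rational(-1, 95308) ≈ -1.0492e-5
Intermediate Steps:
Function('X')(p, j) = Rational(-11, 6) (Function('X')(p, j) = Add(Rational(-2, 3), Mul(Rational(1, 6), -7)) = Add(Rational(-2, 3), Rational(-7, 6)) = Rational(-11, 6))
Function('O')(L, q) = Add(71, L)
Pow(Add(-95259, Function('O')(-120, Function('X')(-13, -15))), -1) = Pow(Add(-95259, Add(71, -120)), -1) = Pow(Add(-95259, -49), -1) = Pow(-95308, -1) = Rational(-1, 95308)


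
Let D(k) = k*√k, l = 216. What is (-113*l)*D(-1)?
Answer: 24408*I ≈ 24408.0*I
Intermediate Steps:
D(k) = k^(3/2)
(-113*l)*D(-1) = (-113*216)*(-1)^(3/2) = -(-24408)*I = 24408*I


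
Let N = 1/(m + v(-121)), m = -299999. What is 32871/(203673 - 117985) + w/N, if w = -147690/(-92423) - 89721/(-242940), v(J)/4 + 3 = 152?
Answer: -94437090567359721741/160331128275880 ≈ -5.8901e+5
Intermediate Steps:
v(J) = 596 (v(J) = -12 + 4*152 = -12 + 608 = 596)
N = -1/299403 (N = 1/(-299999 + 596) = 1/(-299403) = -1/299403 ≈ -3.3400e-6)
w = 14724030861/7484414540 (w = -147690*(-1/92423) - 89721*(-1/242940) = 147690/92423 + 29907/80980 = 14724030861/7484414540 ≈ 1.9673)
32871/(203673 - 117985) + w/N = 32871/(203673 - 117985) + 14724030861/(7484414540*(-1/299403)) = 32871/85688 + (14724030861/7484414540)*(-299403) = 32871*(1/85688) - 4408419011875983/7484414540 = 32871/85688 - 4408419011875983/7484414540 = -94437090567359721741/160331128275880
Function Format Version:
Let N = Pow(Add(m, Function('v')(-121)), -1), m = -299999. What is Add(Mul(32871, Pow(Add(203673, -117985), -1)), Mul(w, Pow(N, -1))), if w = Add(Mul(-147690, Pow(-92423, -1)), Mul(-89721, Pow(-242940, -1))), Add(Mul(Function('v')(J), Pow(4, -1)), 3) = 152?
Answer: Rational(-94437090567359721741, 160331128275880) ≈ -5.8901e+5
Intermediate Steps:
Function('v')(J) = 596 (Function('v')(J) = Add(-12, Mul(4, 152)) = Add(-12, 608) = 596)
N = Rational(-1, 299403) (N = Pow(Add(-299999, 596), -1) = Pow(-299403, -1) = Rational(-1, 299403) ≈ -3.3400e-6)
w = Rational(14724030861, 7484414540) (w = Add(Mul(-147690, Rational(-1, 92423)), Mul(-89721, Rational(-1, 242940))) = Add(Rational(147690, 92423), Rational(29907, 80980)) = Rational(14724030861, 7484414540) ≈ 1.9673)
Add(Mul(32871, Pow(Add(203673, -117985), -1)), Mul(w, Pow(N, -1))) = Add(Mul(32871, Pow(Add(203673, -117985), -1)), Mul(Rational(14724030861, 7484414540), Pow(Rational(-1, 299403), -1))) = Add(Mul(32871, Pow(85688, -1)), Mul(Rational(14724030861, 7484414540), -299403)) = Add(Mul(32871, Rational(1, 85688)), Rational(-4408419011875983, 7484414540)) = Add(Rational(32871, 85688), Rational(-4408419011875983, 7484414540)) = Rational(-94437090567359721741, 160331128275880)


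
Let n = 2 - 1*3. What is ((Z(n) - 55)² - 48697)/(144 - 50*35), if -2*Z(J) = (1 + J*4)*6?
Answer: 46581/1606 ≈ 29.004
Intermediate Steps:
n = -1 (n = 2 - 3 = -1)
Z(J) = -3 - 12*J (Z(J) = -(1 + J*4)*6/2 = -(1 + 4*J)*6/2 = -(6 + 24*J)/2 = -3 - 12*J)
((Z(n) - 55)² - 48697)/(144 - 50*35) = (((-3 - 12*(-1)) - 55)² - 48697)/(144 - 50*35) = (((-3 + 12) - 55)² - 48697)/(144 - 1750) = ((9 - 55)² - 48697)/(-1606) = ((-46)² - 48697)*(-1/1606) = (2116 - 48697)*(-1/1606) = -46581*(-1/1606) = 46581/1606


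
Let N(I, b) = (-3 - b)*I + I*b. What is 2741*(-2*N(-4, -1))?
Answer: -65784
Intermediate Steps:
N(I, b) = I*b + I*(-3 - b) (N(I, b) = I*(-3 - b) + I*b = I*b + I*(-3 - b))
2741*(-2*N(-4, -1)) = 2741*(-(-6)*(-4)) = 2741*(-2*12) = 2741*(-24) = -65784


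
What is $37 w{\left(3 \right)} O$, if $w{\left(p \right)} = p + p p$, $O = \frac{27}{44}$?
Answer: $\frac{2997}{11} \approx 272.45$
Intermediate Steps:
$O = \frac{27}{44}$ ($O = 27 \cdot \frac{1}{44} = \frac{27}{44} \approx 0.61364$)
$w{\left(p \right)} = p + p^{2}$
$37 w{\left(3 \right)} O = 37 \cdot 3 \left(1 + 3\right) \frac{27}{44} = 37 \cdot 3 \cdot 4 \cdot \frac{27}{44} = 37 \cdot 12 \cdot \frac{27}{44} = 444 \cdot \frac{27}{44} = \frac{2997}{11}$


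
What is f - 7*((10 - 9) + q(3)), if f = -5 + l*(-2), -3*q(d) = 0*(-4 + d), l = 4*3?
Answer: -36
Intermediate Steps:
l = 12
q(d) = 0 (q(d) = -0*(-4 + d) = -⅓*0 = 0)
f = -29 (f = -5 + 12*(-2) = -5 - 24 = -29)
f - 7*((10 - 9) + q(3)) = -29 - 7*((10 - 9) + 0) = -29 - 7*(1 + 0) = -29 - 7*1 = -29 - 7 = -36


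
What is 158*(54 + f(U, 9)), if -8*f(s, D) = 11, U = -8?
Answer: 33259/4 ≈ 8314.8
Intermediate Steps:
f(s, D) = -11/8 (f(s, D) = -⅛*11 = -11/8)
158*(54 + f(U, 9)) = 158*(54 - 11/8) = 158*(421/8) = 33259/4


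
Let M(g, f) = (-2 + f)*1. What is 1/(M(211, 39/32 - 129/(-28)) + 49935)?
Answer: 224/11186297 ≈ 2.0025e-5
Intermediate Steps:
M(g, f) = -2 + f
1/(M(211, 39/32 - 129/(-28)) + 49935) = 1/((-2 + (39/32 - 129/(-28))) + 49935) = 1/((-2 + (39*(1/32) - 129*(-1/28))) + 49935) = 1/((-2 + (39/32 + 129/28)) + 49935) = 1/((-2 + 1305/224) + 49935) = 1/(857/224 + 49935) = 1/(11186297/224) = 224/11186297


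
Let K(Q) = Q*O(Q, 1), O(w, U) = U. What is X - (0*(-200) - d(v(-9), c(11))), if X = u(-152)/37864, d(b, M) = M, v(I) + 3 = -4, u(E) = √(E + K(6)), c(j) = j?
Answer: 11 + I*√146/37864 ≈ 11.0 + 0.00031912*I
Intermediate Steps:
K(Q) = Q (K(Q) = Q*1 = Q)
u(E) = √(6 + E) (u(E) = √(E + 6) = √(6 + E))
v(I) = -7 (v(I) = -3 - 4 = -7)
X = I*√146/37864 (X = √(6 - 152)/37864 = √(-146)*(1/37864) = (I*√146)*(1/37864) = I*√146/37864 ≈ 0.00031912*I)
X - (0*(-200) - d(v(-9), c(11))) = I*√146/37864 - (0*(-200) - 1*11) = I*√146/37864 - (0 - 11) = I*√146/37864 - 1*(-11) = I*√146/37864 + 11 = 11 + I*√146/37864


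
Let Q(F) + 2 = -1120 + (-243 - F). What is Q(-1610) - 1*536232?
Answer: -535987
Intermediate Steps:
Q(F) = -1365 - F (Q(F) = -2 + (-1120 + (-243 - F)) = -2 + (-1363 - F) = -1365 - F)
Q(-1610) - 1*536232 = (-1365 - 1*(-1610)) - 1*536232 = (-1365 + 1610) - 536232 = 245 - 536232 = -535987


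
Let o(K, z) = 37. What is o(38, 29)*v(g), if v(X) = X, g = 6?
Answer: 222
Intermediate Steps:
o(38, 29)*v(g) = 37*6 = 222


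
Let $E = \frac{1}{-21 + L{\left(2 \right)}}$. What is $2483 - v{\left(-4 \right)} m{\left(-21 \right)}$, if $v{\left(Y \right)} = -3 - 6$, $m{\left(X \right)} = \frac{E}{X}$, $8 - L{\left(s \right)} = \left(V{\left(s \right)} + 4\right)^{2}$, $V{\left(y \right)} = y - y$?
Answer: $\frac{504052}{203} \approx 2483.0$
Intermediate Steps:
$V{\left(y \right)} = 0$
$L{\left(s \right)} = -8$ ($L{\left(s \right)} = 8 - \left(0 + 4\right)^{2} = 8 - 4^{2} = 8 - 16 = -8$)
$E = - \frac{1}{29}$ ($E = \frac{1}{-21 - 8} = \frac{1}{-29} = - \frac{1}{29} \approx -0.034483$)
$m{\left(X \right)} = - \frac{1}{29 X}$
$v{\left(Y \right)} = -9$ ($v{\left(Y \right)} = -3 - 6 = -9$)
$2483 - v{\left(-4 \right)} m{\left(-21 \right)} = 2483 - - 9 \left(- \frac{1}{29 \left(-21\right)}\right) = 2483 - - 9 \left(\left(- \frac{1}{29}\right) \left(- \frac{1}{21}\right)\right) = 2483 - \left(-9\right) \frac{1}{609} = 2483 - - \frac{3}{203} = 2483 + \frac{3}{203} = \frac{504052}{203}$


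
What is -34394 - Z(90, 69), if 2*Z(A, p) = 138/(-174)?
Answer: -1994829/58 ≈ -34394.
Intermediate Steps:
Z(A, p) = -23/58 (Z(A, p) = (138/(-174))/2 = (138*(-1/174))/2 = (½)*(-23/29) = -23/58)
-34394 - Z(90, 69) = -34394 - 1*(-23/58) = -34394 + 23/58 = -1994829/58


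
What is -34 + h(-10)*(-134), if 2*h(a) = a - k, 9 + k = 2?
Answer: 167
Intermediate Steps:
k = -7 (k = -9 + 2 = -7)
h(a) = 7/2 + a/2 (h(a) = (a - 1*(-7))/2 = (a + 7)/2 = (7 + a)/2 = 7/2 + a/2)
-34 + h(-10)*(-134) = -34 + (7/2 + (½)*(-10))*(-134) = -34 + (7/2 - 5)*(-134) = -34 - 3/2*(-134) = -34 + 201 = 167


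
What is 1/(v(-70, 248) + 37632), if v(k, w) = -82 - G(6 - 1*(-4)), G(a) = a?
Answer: 1/37540 ≈ 2.6638e-5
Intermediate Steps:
v(k, w) = -92 (v(k, w) = -82 - (6 - 1*(-4)) = -82 - (6 + 4) = -82 - 1*10 = -82 - 10 = -92)
1/(v(-70, 248) + 37632) = 1/(-92 + 37632) = 1/37540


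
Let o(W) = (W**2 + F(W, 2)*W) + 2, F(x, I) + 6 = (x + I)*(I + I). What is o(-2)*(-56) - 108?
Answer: -1116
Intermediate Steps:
F(x, I) = -6 + 2*I*(I + x) (F(x, I) = -6 + (x + I)*(I + I) = -6 + (I + x)*(2*I) = -6 + 2*I*(I + x))
o(W) = 2 + W**2 + W*(2 + 4*W) (o(W) = (W**2 + (-6 + 2*2**2 + 2*2*W)*W) + 2 = (W**2 + (-6 + 2*4 + 4*W)*W) + 2 = (W**2 + (-6 + 8 + 4*W)*W) + 2 = (W**2 + (2 + 4*W)*W) + 2 = (W**2 + W*(2 + 4*W)) + 2 = 2 + W**2 + W*(2 + 4*W))
o(-2)*(-56) - 108 = (2 + 2*(-2) + 5*(-2)**2)*(-56) - 108 = (2 - 4 + 5*4)*(-56) - 108 = (2 - 4 + 20)*(-56) - 108 = 18*(-56) - 108 = -1008 - 108 = -1116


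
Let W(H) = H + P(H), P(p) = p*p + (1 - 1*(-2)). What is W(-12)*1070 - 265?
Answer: 144185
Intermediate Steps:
P(p) = 3 + p² (P(p) = p² + (1 + 2) = p² + 3 = 3 + p²)
W(H) = 3 + H + H² (W(H) = H + (3 + H²) = 3 + H + H²)
W(-12)*1070 - 265 = (3 - 12 + (-12)²)*1070 - 265 = (3 - 12 + 144)*1070 - 265 = 135*1070 - 265 = 144450 - 265 = 144185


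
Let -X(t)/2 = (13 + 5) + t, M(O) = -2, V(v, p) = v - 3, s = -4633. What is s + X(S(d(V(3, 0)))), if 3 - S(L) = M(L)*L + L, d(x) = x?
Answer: -4675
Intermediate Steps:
V(v, p) = -3 + v
S(L) = 3 + L (S(L) = 3 - (-2*L + L) = 3 - (-1)*L = 3 + L)
X(t) = -36 - 2*t (X(t) = -2*((13 + 5) + t) = -2*(18 + t) = -36 - 2*t)
s + X(S(d(V(3, 0)))) = -4633 + (-36 - 2*(3 + (-3 + 3))) = -4633 + (-36 - 2*(3 + 0)) = -4633 + (-36 - 2*3) = -4633 + (-36 - 6) = -4633 - 42 = -4675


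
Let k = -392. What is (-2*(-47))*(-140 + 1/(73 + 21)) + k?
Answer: -13551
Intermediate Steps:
(-2*(-47))*(-140 + 1/(73 + 21)) + k = (-2*(-47))*(-140 + 1/(73 + 21)) - 392 = 94*(-140 + 1/94) - 392 = 94*(-13159/94) - 392 = -13159 - 392 = -13551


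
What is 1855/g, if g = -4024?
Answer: -1855/4024 ≈ -0.46098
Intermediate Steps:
1855/g = 1855/(-4024) = 1855*(-1/4024) = -1855/4024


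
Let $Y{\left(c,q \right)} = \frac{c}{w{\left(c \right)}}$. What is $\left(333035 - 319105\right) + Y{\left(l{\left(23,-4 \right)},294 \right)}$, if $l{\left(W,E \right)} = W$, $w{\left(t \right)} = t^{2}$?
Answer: $\frac{320391}{23} \approx 13930.0$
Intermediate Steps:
$Y{\left(c,q \right)} = \frac{1}{c}$ ($Y{\left(c,q \right)} = \frac{c}{c^{2}} = \frac{1}{c}$)
$\left(333035 - 319105\right) + Y{\left(l{\left(23,-4 \right)},294 \right)} = \left(333035 - 319105\right) + \frac{1}{23} = 13930 + \frac{1}{23} = \frac{320391}{23}$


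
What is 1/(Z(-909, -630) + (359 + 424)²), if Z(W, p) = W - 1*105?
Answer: 1/612075 ≈ 1.6338e-6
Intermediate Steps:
Z(W, p) = -105 + W (Z(W, p) = W - 105 = -105 + W)
1/(Z(-909, -630) + (359 + 424)²) = 1/((-105 - 909) + (359 + 424)²) = 1/(-1014 + 783²) = 1/(-1014 + 613089) = 1/612075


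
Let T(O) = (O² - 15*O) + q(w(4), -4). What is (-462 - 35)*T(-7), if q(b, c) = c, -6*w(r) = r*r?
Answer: -74550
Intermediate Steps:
w(r) = -r²/6 (w(r) = -r*r/6 = -r²/6)
T(O) = -4 + O² - 15*O (T(O) = (O² - 15*O) - 4 = -4 + O² - 15*O)
(-462 - 35)*T(-7) = (-462 - 35)*(-4 + (-7)² - 15*(-7)) = -497*(-4 + 49 + 105) = -497*150 = -74550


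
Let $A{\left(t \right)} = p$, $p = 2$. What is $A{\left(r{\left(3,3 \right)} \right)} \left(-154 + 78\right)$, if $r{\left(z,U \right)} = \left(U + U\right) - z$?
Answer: $-152$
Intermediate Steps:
$r{\left(z,U \right)} = - z + 2 U$ ($r{\left(z,U \right)} = 2 U - z = - z + 2 U$)
$A{\left(t \right)} = 2$
$A{\left(r{\left(3,3 \right)} \right)} \left(-154 + 78\right) = 2 \left(-154 + 78\right) = 2 \left(-76\right) = -152$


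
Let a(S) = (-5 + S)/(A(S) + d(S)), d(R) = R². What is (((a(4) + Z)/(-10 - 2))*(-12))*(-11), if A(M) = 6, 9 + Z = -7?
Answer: 353/2 ≈ 176.50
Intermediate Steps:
Z = -16 (Z = -9 - 7 = -16)
a(S) = (-5 + S)/(6 + S²)
(((a(4) + Z)/(-10 - 2))*(-12))*(-11) = ((((-5 + 4)/(6 + 4²) - 16)/(-10 - 2))*(-12))*(-11) = (((-1/(6 + 16) - 16)/(-12))*(-12))*(-11) = (((-1/22 - 16)*(-1/12))*(-12))*(-11) = (-353/22*(-1/12)*(-12))*(-11) = ((353/264)*(-12))*(-11) = -353/22*(-11) = 353/2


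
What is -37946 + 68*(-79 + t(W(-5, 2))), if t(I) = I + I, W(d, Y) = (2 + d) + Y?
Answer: -43454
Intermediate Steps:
W(d, Y) = 2 + Y + d
t(I) = 2*I
-37946 + 68*(-79 + t(W(-5, 2))) = -37946 + 68*(-79 + 2*(2 + 2 - 5)) = -37946 + 68*(-79 + 2*(-1)) = -37946 + 68*(-79 - 2) = -37946 + 68*(-81) = -37946 - 5508 = -43454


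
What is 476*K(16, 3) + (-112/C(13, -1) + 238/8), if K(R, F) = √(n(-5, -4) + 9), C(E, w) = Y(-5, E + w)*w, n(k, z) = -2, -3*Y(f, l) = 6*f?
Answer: 819/20 + 476*√7 ≈ 1300.3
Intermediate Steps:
Y(f, l) = -2*f
C(E, w) = 10*w (C(E, w) = (-2*(-5))*w = 10*w)
K(R, F) = √7 (K(R, F) = √(-2 + 9) = √7)
476*K(16, 3) + (-112/C(13, -1) + 238/8) = 476*√7 + (-112/(10*(-1)) + 238/8) = 476*√7 + (-112/(-10) + 238*(⅛)) = 476*√7 + (-112*(-⅒) + 119/4) = 476*√7 + (56/5 + 119/4) = 476*√7 + 819/20 = 819/20 + 476*√7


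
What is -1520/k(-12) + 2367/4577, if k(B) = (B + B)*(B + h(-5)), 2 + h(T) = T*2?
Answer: -349603/164772 ≈ -2.1217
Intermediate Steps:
h(T) = -2 + 2*T (h(T) = -2 + T*2 = -2 + 2*T)
k(B) = 2*B*(-12 + B) (k(B) = (B + B)*(B + (-2 + 2*(-5))) = (2*B)*(B + (-2 - 10)) = (2*B)*(B - 12) = (2*B)*(-12 + B) = 2*B*(-12 + B))
-1520/k(-12) + 2367/4577 = -1520*(-1/(24*(-12 - 12))) + 2367/4577 = -1520/(2*(-12)*(-24)) + 2367*(1/4577) = -1520/576 + 2367/4577 = -1520*1/576 + 2367/4577 = -95/36 + 2367/4577 = -349603/164772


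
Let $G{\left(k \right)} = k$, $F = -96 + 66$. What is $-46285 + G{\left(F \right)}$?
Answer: $-46315$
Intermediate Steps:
$F = -30$
$-46285 + G{\left(F \right)} = -46285 - 30 = -46315$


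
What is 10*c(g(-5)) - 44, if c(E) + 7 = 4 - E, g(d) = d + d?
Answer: 26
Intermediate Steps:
g(d) = 2*d
c(E) = -3 - E (c(E) = -7 + (4 - E) = -3 - E)
10*c(g(-5)) - 44 = 10*(-3 - 2*(-5)) - 44 = 10*(-3 - 1*(-10)) - 44 = 10*(-3 + 10) - 44 = 10*7 - 44 = 70 - 44 = 26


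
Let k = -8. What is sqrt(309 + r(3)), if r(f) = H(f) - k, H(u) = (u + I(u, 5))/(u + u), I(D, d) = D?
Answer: sqrt(318) ≈ 17.833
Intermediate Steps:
H(u) = 1 (H(u) = (u + u)/(u + u) = (2*u)/((2*u)) = (2*u)*(1/(2*u)) = 1)
r(f) = 9 (r(f) = 1 - 1*(-8) = 1 + 8 = 9)
sqrt(309 + r(3)) = sqrt(309 + 9) = sqrt(318)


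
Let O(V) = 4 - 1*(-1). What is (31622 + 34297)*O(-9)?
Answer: 329595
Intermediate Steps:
O(V) = 5 (O(V) = 4 + 1 = 5)
(31622 + 34297)*O(-9) = (31622 + 34297)*5 = 65919*5 = 329595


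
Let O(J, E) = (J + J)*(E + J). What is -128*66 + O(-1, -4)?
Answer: -8438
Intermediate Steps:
O(J, E) = 2*J*(E + J) (O(J, E) = (2*J)*(E + J) = 2*J*(E + J))
-128*66 + O(-1, -4) = -128*66 + 2*(-1)*(-4 - 1) = -8448 + 2*(-1)*(-5) = -8448 + 10 = -8438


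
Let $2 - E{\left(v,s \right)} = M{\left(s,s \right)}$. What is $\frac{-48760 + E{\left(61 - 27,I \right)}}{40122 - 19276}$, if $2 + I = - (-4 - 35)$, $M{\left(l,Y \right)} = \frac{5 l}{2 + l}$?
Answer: $- \frac{1901747}{812994} \approx -2.3392$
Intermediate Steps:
$M{\left(l,Y \right)} = \frac{5 l}{2 + l}$
$I = 37$ ($I = -2 - \left(-4 - 35\right) = -2 - -39 = -2 + 39 = 37$)
$E{\left(v,s \right)} = 2 - \frac{5 s}{2 + s}$
$\frac{-48760 + E{\left(61 - 27,I \right)}}{40122 - 19276} = \frac{-48760 + \frac{4 - 111}{2 + 37}}{40122 - 19276} = \frac{-48760 + \frac{4 - 111}{39}}{20846} = \left(-48760 + \frac{1}{39} \left(-107\right)\right) \frac{1}{20846} = \left(-48760 - \frac{107}{39}\right) \frac{1}{20846} = \left(- \frac{1901747}{39}\right) \frac{1}{20846} = - \frac{1901747}{812994}$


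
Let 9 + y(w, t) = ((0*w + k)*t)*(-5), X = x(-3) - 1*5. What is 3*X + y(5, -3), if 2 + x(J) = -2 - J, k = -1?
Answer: -42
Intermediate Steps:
x(J) = -4 - J (x(J) = -2 + (-2 - J) = -4 - J)
X = -6 (X = (-4 - 1*(-3)) - 1*5 = (-4 + 3) - 5 = -1 - 5 = -6)
y(w, t) = -9 + 5*t (y(w, t) = -9 + ((0*w - 1)*t)*(-5) = -9 + ((0 - 1)*t)*(-5) = -9 - t*(-5) = -9 + 5*t)
3*X + y(5, -3) = 3*(-6) + (-9 + 5*(-3)) = -18 + (-9 - 15) = -18 - 24 = -42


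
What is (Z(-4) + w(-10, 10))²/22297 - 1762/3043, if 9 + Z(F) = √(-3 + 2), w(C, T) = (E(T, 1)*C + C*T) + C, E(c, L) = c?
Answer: 9695906/6168161 - 438*I/22297 ≈ 1.5719 - 0.019644*I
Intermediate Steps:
w(C, T) = C + 2*C*T (w(C, T) = (T*C + C*T) + C = (C*T + C*T) + C = 2*C*T + C = C + 2*C*T)
Z(F) = -9 + I (Z(F) = -9 + √(-3 + 2) = -9 + √(-1) = -9 + I)
(Z(-4) + w(-10, 10))²/22297 - 1762/3043 = ((-9 + I) - 10*(1 + 2*10))²/22297 - 1762/3043 = ((-9 + I) - 10*(1 + 20))²*(1/22297) - 1762*1/3043 = ((-9 + I) - 10*21)²*(1/22297) - 1762/3043 = ((-9 + I) - 210)²*(1/22297) - 1762/3043 = (-219 + I)²*(1/22297) - 1762/3043 = (-219 + I)²/22297 - 1762/3043 = -1762/3043 + (-219 + I)²/22297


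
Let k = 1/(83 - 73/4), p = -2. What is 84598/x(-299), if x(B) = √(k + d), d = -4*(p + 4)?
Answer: -42299*I*√133903/517 ≈ -29939.0*I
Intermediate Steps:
d = -8 (d = -4*(-2 + 4) = -4*2 = -8)
k = 4/259 (k = 1/(83 - 73*¼) = 1/(83 - 73/4) = 1/(259/4) = 4/259 ≈ 0.015444)
x(B) = 2*I*√133903/259 (x(B) = √(4/259 - 8) = √(-2068/259) = 2*I*√133903/259)
84598/x(-299) = 84598/((2*I*√133903/259)) = 84598*(-I*√133903/1034) = -42299*I*√133903/517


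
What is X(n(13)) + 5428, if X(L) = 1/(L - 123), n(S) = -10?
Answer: 721923/133 ≈ 5428.0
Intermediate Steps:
X(L) = 1/(-123 + L)
X(n(13)) + 5428 = 1/(-123 - 10) + 5428 = 1/(-133) + 5428 = -1/133 + 5428 = 721923/133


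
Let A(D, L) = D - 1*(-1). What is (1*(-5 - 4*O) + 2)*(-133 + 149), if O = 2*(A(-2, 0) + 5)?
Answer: -560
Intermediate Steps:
A(D, L) = 1 + D (A(D, L) = D + 1 = 1 + D)
O = 8 (O = 2*((1 - 2) + 5) = 2*(-1 + 5) = 2*4 = 8)
(1*(-5 - 4*O) + 2)*(-133 + 149) = (1*(-5 - 4*8) + 2)*(-133 + 149) = (1*(-5 - 32) + 2)*16 = (1*(-37) + 2)*16 = (-37 + 2)*16 = -35*16 = -560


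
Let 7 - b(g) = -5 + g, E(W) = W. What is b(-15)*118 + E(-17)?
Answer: 3169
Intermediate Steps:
b(g) = 12 - g (b(g) = 7 - (-5 + g) = 7 + (5 - g) = 12 - g)
b(-15)*118 + E(-17) = (12 - 1*(-15))*118 - 17 = (12 + 15)*118 - 17 = 27*118 - 17 = 3186 - 17 = 3169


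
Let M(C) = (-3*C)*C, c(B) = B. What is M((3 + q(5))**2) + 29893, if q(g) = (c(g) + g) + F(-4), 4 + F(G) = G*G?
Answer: -1141982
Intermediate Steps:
F(G) = -4 + G**2 (F(G) = -4 + G*G = -4 + G**2)
q(g) = 12 + 2*g (q(g) = (g + g) + (-4 + (-4)**2) = 2*g + (-4 + 16) = 2*g + 12 = 12 + 2*g)
M(C) = -3*C**2
M((3 + q(5))**2) + 29893 = -3*(3 + (12 + 2*5))**4 + 29893 = -3*(3 + (12 + 10))**4 + 29893 = -3*(3 + 22)**4 + 29893 = -3*(25**2)**2 + 29893 = -3*625**2 + 29893 = -3*390625 + 29893 = -1171875 + 29893 = -1141982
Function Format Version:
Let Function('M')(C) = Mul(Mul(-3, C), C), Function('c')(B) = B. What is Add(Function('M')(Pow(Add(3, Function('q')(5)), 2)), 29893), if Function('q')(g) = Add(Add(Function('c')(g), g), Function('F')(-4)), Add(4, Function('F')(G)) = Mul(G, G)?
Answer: -1141982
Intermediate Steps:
Function('F')(G) = Add(-4, Pow(G, 2)) (Function('F')(G) = Add(-4, Mul(G, G)) = Add(-4, Pow(G, 2)))
Function('q')(g) = Add(12, Mul(2, g)) (Function('q')(g) = Add(Add(g, g), Add(-4, Pow(-4, 2))) = Add(Mul(2, g), Add(-4, 16)) = Add(Mul(2, g), 12) = Add(12, Mul(2, g)))
Function('M')(C) = Mul(-3, Pow(C, 2))
Add(Function('M')(Pow(Add(3, Function('q')(5)), 2)), 29893) = Add(Mul(-3, Pow(Pow(Add(3, Add(12, Mul(2, 5))), 2), 2)), 29893) = Add(Mul(-3, Pow(Pow(Add(3, Add(12, 10)), 2), 2)), 29893) = Add(Mul(-3, Pow(Pow(Add(3, 22), 2), 2)), 29893) = Add(Mul(-3, Pow(Pow(25, 2), 2)), 29893) = Add(Mul(-3, Pow(625, 2)), 29893) = Add(Mul(-3, 390625), 29893) = Add(-1171875, 29893) = -1141982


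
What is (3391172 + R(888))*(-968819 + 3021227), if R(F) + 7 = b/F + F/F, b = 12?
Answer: 257522081452140/37 ≈ 6.9601e+12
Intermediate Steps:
R(F) = -6 + 12/F (R(F) = -7 + (12/F + F/F) = -7 + (12/F + 1) = -7 + (1 + 12/F) = -6 + 12/F)
(3391172 + R(888))*(-968819 + 3021227) = (3391172 + (-6 + 12/888))*(-968819 + 3021227) = (3391172 + (-6 + 12*(1/888)))*2052408 = (3391172 + (-6 + 1/74))*2052408 = (3391172 - 443/74)*2052408 = (250946285/74)*2052408 = 257522081452140/37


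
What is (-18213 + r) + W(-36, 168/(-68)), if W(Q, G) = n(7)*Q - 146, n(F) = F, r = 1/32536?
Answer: -605527495/32536 ≈ -18611.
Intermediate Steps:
r = 1/32536 ≈ 3.0735e-5
W(Q, G) = -146 + 7*Q (W(Q, G) = 7*Q - 146 = -146 + 7*Q)
(-18213 + r) + W(-36, 168/(-68)) = (-18213 + 1/32536) + (-146 + 7*(-36)) = -592578167/32536 + (-146 - 252) = -592578167/32536 - 398 = -605527495/32536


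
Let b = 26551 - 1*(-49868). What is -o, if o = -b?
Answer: 76419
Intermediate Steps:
b = 76419 (b = 26551 + 49868 = 76419)
o = -76419 (o = -1*76419 = -76419)
-o = -1*(-76419) = 76419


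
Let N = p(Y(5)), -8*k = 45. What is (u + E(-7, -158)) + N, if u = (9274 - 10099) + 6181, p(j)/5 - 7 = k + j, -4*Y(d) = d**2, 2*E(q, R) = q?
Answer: 42625/8 ≈ 5328.1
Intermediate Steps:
k = -45/8 (k = -1/8*45 = -45/8 ≈ -5.6250)
E(q, R) = q/2
Y(d) = -d**2/4
p(j) = 55/8 + 5*j (p(j) = 35 + 5*(-45/8 + j) = 35 + (-225/8 + 5*j) = 55/8 + 5*j)
u = 5356 (u = -825 + 6181 = 5356)
N = -195/8 (N = 55/8 + 5*(-1/4*5**2) = 55/8 + 5*(-1/4*25) = 55/8 + 5*(-25/4) = 55/8 - 125/4 = -195/8 ≈ -24.375)
(u + E(-7, -158)) + N = (5356 + (1/2)*(-7)) - 195/8 = (5356 - 7/2) - 195/8 = 10705/2 - 195/8 = 42625/8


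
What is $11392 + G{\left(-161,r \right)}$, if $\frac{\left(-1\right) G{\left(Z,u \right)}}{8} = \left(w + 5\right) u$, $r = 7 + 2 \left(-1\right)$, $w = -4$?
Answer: $11352$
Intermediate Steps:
$r = 5$ ($r = 7 - 2 = 5$)
$G{\left(Z,u \right)} = - 8 u$ ($G{\left(Z,u \right)} = - 8 \left(-4 + 5\right) u = - 8 \cdot 1 u = - 8 u$)
$11392 + G{\left(-161,r \right)} = 11392 - 40 = 11352$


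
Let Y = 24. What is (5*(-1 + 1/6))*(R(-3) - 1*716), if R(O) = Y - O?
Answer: 17225/6 ≈ 2870.8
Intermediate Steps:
R(O) = 24 - O
(5*(-1 + 1/6))*(R(-3) - 1*716) = (5*(-1 + 1/6))*((24 - 1*(-3)) - 1*716) = (5*(-1 + 1*(⅙)))*((24 + 3) - 716) = (5*(-1 + ⅙))*(27 - 716) = (5*(-⅚))*(-689) = -25/6*(-689) = 17225/6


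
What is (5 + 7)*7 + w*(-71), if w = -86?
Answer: 6190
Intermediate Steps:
(5 + 7)*7 + w*(-71) = (5 + 7)*7 - 86*(-71) = 12*7 + 6106 = 84 + 6106 = 6190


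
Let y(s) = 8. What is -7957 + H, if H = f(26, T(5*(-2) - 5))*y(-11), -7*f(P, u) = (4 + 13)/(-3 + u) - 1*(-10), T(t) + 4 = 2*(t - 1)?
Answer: -2175245/273 ≈ -7967.9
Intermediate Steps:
T(t) = -6 + 2*t (T(t) = -4 + 2*(t - 1) = -4 + 2*(-1 + t) = -4 + (-2 + 2*t) = -6 + 2*t)
f(P, u) = -10/7 - 17/(7*(-3 + u)) (f(P, u) = -((4 + 13)/(-3 + u) - 1*(-10))/7 = -(17/(-3 + u) + 10)/7 = -(10 + 17/(-3 + u))/7 = -10/7 - 17/(7*(-3 + u)))
H = -2984/273 (H = ((13 - 10*(-6 + 2*(5*(-2) - 5)))/(7*(-3 + (-6 + 2*(5*(-2) - 5)))))*8 = ((13 - 10*(-6 + 2*(-10 - 5)))/(7*(-3 + (-6 + 2*(-10 - 5)))))*8 = ((13 - 10*(-6 + 2*(-15)))/(7*(-3 + (-6 + 2*(-15)))))*8 = ((13 - 10*(-6 - 30))/(7*(-3 + (-6 - 30))))*8 = ((13 - 10*(-36))/(7*(-3 - 36)))*8 = ((⅐)*(13 + 360)/(-39))*8 = ((⅐)*(-1/39)*373)*8 = -373/273*8 = -2984/273 ≈ -10.930)
-7957 + H = -7957 - 2984/273 = -2175245/273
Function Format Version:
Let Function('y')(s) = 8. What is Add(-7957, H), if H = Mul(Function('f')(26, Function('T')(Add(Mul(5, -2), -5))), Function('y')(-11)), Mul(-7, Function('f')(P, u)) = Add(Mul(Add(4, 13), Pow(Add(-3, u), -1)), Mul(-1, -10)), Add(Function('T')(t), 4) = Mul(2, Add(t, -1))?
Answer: Rational(-2175245, 273) ≈ -7967.9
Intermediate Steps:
Function('T')(t) = Add(-6, Mul(2, t)) (Function('T')(t) = Add(-4, Mul(2, Add(t, -1))) = Add(-4, Mul(2, Add(-1, t))) = Add(-4, Add(-2, Mul(2, t))) = Add(-6, Mul(2, t)))
Function('f')(P, u) = Add(Rational(-10, 7), Mul(Rational(-17, 7), Pow(Add(-3, u), -1))) (Function('f')(P, u) = Mul(Rational(-1, 7), Add(Mul(Add(4, 13), Pow(Add(-3, u), -1)), Mul(-1, -10))) = Mul(Rational(-1, 7), Add(Mul(17, Pow(Add(-3, u), -1)), 10)) = Mul(Rational(-1, 7), Add(10, Mul(17, Pow(Add(-3, u), -1)))) = Add(Rational(-10, 7), Mul(Rational(-17, 7), Pow(Add(-3, u), -1))))
H = Rational(-2984, 273) (H = Mul(Mul(Rational(1, 7), Pow(Add(-3, Add(-6, Mul(2, Add(Mul(5, -2), -5)))), -1), Add(13, Mul(-10, Add(-6, Mul(2, Add(Mul(5, -2), -5)))))), 8) = Mul(Mul(Rational(1, 7), Pow(Add(-3, Add(-6, Mul(2, Add(-10, -5)))), -1), Add(13, Mul(-10, Add(-6, Mul(2, Add(-10, -5)))))), 8) = Mul(Mul(Rational(1, 7), Pow(Add(-3, Add(-6, Mul(2, -15))), -1), Add(13, Mul(-10, Add(-6, Mul(2, -15))))), 8) = Mul(Mul(Rational(1, 7), Pow(Add(-3, Add(-6, -30)), -1), Add(13, Mul(-10, Add(-6, -30)))), 8) = Mul(Mul(Rational(1, 7), Pow(Add(-3, -36), -1), Add(13, Mul(-10, -36))), 8) = Mul(Mul(Rational(1, 7), Pow(-39, -1), Add(13, 360)), 8) = Mul(Mul(Rational(1, 7), Rational(-1, 39), 373), 8) = Mul(Rational(-373, 273), 8) = Rational(-2984, 273) ≈ -10.930)
Add(-7957, H) = Add(-7957, Rational(-2984, 273)) = Rational(-2175245, 273)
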